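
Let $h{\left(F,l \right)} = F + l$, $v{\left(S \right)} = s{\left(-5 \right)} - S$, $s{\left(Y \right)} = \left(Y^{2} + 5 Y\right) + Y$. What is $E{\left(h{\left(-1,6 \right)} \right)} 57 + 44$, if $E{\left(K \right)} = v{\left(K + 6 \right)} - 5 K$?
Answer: $-2293$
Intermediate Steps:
$s{\left(Y \right)} = Y^{2} + 6 Y$
$v{\left(S \right)} = -5 - S$ ($v{\left(S \right)} = - 5 \left(6 - 5\right) - S = \left(-5\right) 1 - S = -5 - S$)
$E{\left(K \right)} = -11 - 6 K$ ($E{\left(K \right)} = \left(-5 - \left(K + 6\right)\right) - 5 K = \left(-5 - \left(6 + K\right)\right) - 5 K = \left(-11 - K\right) - 5 K = -11 - 6 K$)
$E{\left(h{\left(-1,6 \right)} \right)} 57 + 44 = \left(-11 - 6 \left(-1 + 6\right)\right) 57 + 44 = \left(-11 - 30\right) 57 + 44 = \left(-41\right) 57 + 44 = -2337 + 44 = -2293$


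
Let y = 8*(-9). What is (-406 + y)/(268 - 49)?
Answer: -478/219 ≈ -2.1826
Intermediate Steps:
y = -72
(-406 + y)/(268 - 49) = (-406 - 72)/(268 - 49) = -478/219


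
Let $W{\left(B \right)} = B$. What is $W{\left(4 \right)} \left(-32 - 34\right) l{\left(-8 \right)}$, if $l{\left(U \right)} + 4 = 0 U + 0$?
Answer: $1056$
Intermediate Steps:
$l{\left(U \right)} = -4$ ($l{\left(U \right)} = -4 + \left(0 U + 0\right) = -4 + \left(0 + 0\right) = -4 + 0 = -4$)
$W{\left(4 \right)} \left(-32 - 34\right) l{\left(-8 \right)} = 4 \left(-32 - 34\right) \left(-4\right) = 4 \left(-66\right) \left(-4\right) = \left(-264\right) \left(-4\right) = 1056$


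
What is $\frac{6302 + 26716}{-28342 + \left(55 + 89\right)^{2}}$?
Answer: $- \frac{16509}{3803} \approx -4.341$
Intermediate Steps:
$\frac{6302 + 26716}{-28342 + \left(55 + 89\right)^{2}} = \frac{33018}{-28342 + 144^{2}} = \frac{33018}{-28342 + 20736} = \frac{33018}{-7606} = 33018 \left(- \frac{1}{7606}\right) = - \frac{16509}{3803}$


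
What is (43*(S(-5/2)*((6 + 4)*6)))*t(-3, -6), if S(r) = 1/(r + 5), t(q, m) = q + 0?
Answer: -3096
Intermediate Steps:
t(q, m) = q
S(r) = 1/(5 + r)
(43*(S(-5/2)*((6 + 4)*6)))*t(-3, -6) = (43*(((6 + 4)*6)/(5 - 5/2)))*(-3) = (43*((10*6)/(5 - 5*½)))*(-3) = (43*(60/(5 - 5/2)))*(-3) = (43*(60/(5/2)))*(-3) = (43*((⅖)*60))*(-3) = (43*24)*(-3) = 1032*(-3) = -3096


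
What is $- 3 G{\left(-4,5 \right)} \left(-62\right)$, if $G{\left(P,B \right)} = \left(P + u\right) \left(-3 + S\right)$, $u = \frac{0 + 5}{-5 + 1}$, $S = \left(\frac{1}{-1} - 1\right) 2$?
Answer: $\frac{13671}{2} \approx 6835.5$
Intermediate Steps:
$S = -4$ ($S = \left(-1 - 1\right) 2 = \left(-2\right) 2 = -4$)
$u = - \frac{5}{4}$ ($u = \frac{5}{-4} = 5 \left(- \frac{1}{4}\right) = - \frac{5}{4} \approx -1.25$)
$G{\left(P,B \right)} = \frac{35}{4} - 7 P$ ($G{\left(P,B \right)} = \left(P - \frac{5}{4}\right) \left(-3 - 4\right) = \left(- \frac{5}{4} + P\right) \left(-7\right) = \frac{35}{4} - 7 P$)
$- 3 G{\left(-4,5 \right)} \left(-62\right) = - 3 \left(\frac{35}{4} - -28\right) \left(-62\right) = - 3 \left(\frac{35}{4} + 28\right) \left(-62\right) = - 3 \cdot \frac{147}{4} \left(-62\right) = \left(-3\right) \left(- \frac{4557}{2}\right) = \frac{13671}{2}$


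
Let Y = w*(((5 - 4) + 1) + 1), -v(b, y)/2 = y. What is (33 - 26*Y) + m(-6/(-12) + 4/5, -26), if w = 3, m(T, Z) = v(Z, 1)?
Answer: -203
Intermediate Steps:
v(b, y) = -2*y
m(T, Z) = -2 (m(T, Z) = -2*1 = -2)
Y = 9 (Y = 3*(((5 - 4) + 1) + 1) = 3*((1 + 1) + 1) = 3*(2 + 1) = 3*3 = 9)
(33 - 26*Y) + m(-6/(-12) + 4/5, -26) = (33 - 26*9) - 2 = (33 - 234) - 2 = -201 - 2 = -203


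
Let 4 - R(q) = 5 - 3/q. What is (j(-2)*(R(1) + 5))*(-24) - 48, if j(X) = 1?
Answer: -216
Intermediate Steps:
R(q) = -1 + 3/q (R(q) = 4 - (5 - 3/q) = 4 + (-5 + 3/q) = -1 + 3/q)
(j(-2)*(R(1) + 5))*(-24) - 48 = (1*((3 - 1*1)/1 + 5))*(-24) - 48 = (1*(1*(3 - 1) + 5))*(-24) - 48 = (1*(1*2 + 5))*(-24) - 48 = (1*(2 + 5))*(-24) - 48 = (1*7)*(-24) - 48 = 7*(-24) - 48 = -168 - 48 = -216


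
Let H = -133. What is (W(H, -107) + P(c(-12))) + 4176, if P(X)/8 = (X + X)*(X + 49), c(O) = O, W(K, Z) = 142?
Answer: -2786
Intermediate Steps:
P(X) = 16*X*(49 + X) (P(X) = 8*((X + X)*(X + 49)) = 8*((2*X)*(49 + X)) = 8*(2*X*(49 + X)) = 16*X*(49 + X))
(W(H, -107) + P(c(-12))) + 4176 = (142 + 16*(-12)*(49 - 12)) + 4176 = (142 + 16*(-12)*37) + 4176 = (142 - 7104) + 4176 = -6962 + 4176 = -2786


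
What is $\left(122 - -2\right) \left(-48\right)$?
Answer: $-5952$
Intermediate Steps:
$\left(122 - -2\right) \left(-48\right) = \left(122 + \left(-3 + 5\right)\right) \left(-48\right) = \left(122 + 2\right) \left(-48\right) = 124 \left(-48\right) = -5952$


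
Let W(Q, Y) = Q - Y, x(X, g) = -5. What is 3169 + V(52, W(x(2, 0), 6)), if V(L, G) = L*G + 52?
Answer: 2649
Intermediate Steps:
V(L, G) = 52 + G*L (V(L, G) = G*L + 52 = 52 + G*L)
3169 + V(52, W(x(2, 0), 6)) = 3169 + (52 + (-5 - 1*6)*52) = 3169 + (52 + (-5 - 6)*52) = 3169 + (52 - 11*52) = 3169 + (52 - 572) = 3169 - 520 = 2649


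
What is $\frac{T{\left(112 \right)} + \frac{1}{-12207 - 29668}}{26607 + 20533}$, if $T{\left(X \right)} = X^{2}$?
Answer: $\frac{525279999}{1973987500} \approx 0.2661$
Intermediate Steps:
$\frac{T{\left(112 \right)} + \frac{1}{-12207 - 29668}}{26607 + 20533} = \frac{112^{2} + \frac{1}{-12207 - 29668}}{26607 + 20533} = \frac{12544 + \frac{1}{-41875}}{47140} = \left(12544 - \frac{1}{41875}\right) \frac{1}{47140} = \frac{525279999}{41875} \cdot \frac{1}{47140} = \frac{525279999}{1973987500}$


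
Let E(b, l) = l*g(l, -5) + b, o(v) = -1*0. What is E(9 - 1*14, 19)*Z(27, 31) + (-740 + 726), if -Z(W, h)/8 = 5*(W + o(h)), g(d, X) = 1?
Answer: -15134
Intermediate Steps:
o(v) = 0
E(b, l) = b + l (E(b, l) = l*1 + b = l + b = b + l)
Z(W, h) = -40*W (Z(W, h) = -40*(W + 0) = -40*W)
E(9 - 1*14, 19)*Z(27, 31) + (-740 + 726) = ((9 - 1*14) + 19)*(-40*27) + (-740 + 726) = ((9 - 14) + 19)*(-1080) - 14 = (-5 + 19)*(-1080) - 14 = 14*(-1080) - 14 = -15120 - 14 = -15134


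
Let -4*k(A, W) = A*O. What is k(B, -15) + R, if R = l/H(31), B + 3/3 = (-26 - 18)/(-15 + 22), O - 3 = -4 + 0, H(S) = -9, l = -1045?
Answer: 28801/252 ≈ 114.29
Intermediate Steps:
O = -1 (O = 3 + (-4 + 0) = 3 - 4 = -1)
B = -51/7 (B = -1 + (-26 - 18)/(-15 + 22) = -1 - 44/7 = -51/7 ≈ -7.2857)
k(A, W) = A/4 (k(A, W) = -A*(-1)/4 = -(-1)*A/4 = A/4)
R = 1045/9 (R = -1045/(-9) = -1045*(-1/9) = 1045/9 ≈ 116.11)
k(B, -15) + R = (1/4)*(-51/7) + 1045/9 = -51/28 + 1045/9 = 28801/252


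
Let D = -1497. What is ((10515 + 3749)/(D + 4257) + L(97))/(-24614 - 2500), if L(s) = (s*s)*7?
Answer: -11362259/4677165 ≈ -2.4293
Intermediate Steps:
L(s) = 7*s**2 (L(s) = s**2*7 = 7*s**2)
((10515 + 3749)/(D + 4257) + L(97))/(-24614 - 2500) = ((10515 + 3749)/(-1497 + 4257) + 7*97**2)/(-24614 - 2500) = (14264/2760 + 7*9409)/(-27114) = (14264*(1/2760) + 65863)*(-1/27114) = (1783/345 + 65863)*(-1/27114) = (22724518/345)*(-1/27114) = -11362259/4677165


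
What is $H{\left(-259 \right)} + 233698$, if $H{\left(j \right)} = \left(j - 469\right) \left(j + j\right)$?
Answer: $610802$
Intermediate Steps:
$H{\left(j \right)} = 2 j \left(-469 + j\right)$ ($H{\left(j \right)} = \left(-469 + j\right) 2 j = 2 j \left(-469 + j\right)$)
$H{\left(-259 \right)} + 233698 = 2 \left(-259\right) \left(-469 - 259\right) + 233698 = 2 \left(-259\right) \left(-728\right) + 233698 = 377104 + 233698 = 610802$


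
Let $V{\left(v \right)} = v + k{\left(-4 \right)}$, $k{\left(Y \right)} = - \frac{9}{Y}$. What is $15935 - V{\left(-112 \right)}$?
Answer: $\frac{64179}{4} \approx 16045.0$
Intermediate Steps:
$V{\left(v \right)} = \frac{9}{4} + v$ ($V{\left(v \right)} = v - \frac{9}{-4} = v - - \frac{9}{4} = v + \frac{9}{4} = \frac{9}{4} + v$)
$15935 - V{\left(-112 \right)} = 15935 - \left(\frac{9}{4} - 112\right) = 15935 - - \frac{439}{4} = 15935 + \frac{439}{4} = \frac{64179}{4}$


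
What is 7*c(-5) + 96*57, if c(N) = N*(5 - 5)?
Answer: 5472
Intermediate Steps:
c(N) = 0 (c(N) = N*0 = 0)
7*c(-5) + 96*57 = 7*0 + 96*57 = 0 + 5472 = 5472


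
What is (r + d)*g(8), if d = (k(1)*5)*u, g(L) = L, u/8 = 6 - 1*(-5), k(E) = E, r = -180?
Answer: 2080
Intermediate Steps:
u = 88 (u = 8*(6 - 1*(-5)) = 8*(6 + 5) = 8*11 = 88)
d = 440 (d = (1*5)*88 = 5*88 = 440)
(r + d)*g(8) = (-180 + 440)*8 = 260*8 = 2080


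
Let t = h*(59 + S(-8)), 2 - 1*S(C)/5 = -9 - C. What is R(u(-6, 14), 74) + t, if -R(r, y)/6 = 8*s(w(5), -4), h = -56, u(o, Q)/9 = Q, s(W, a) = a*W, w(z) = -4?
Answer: -4912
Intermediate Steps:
S(C) = 55 + 5*C (S(C) = 10 - 5*(-9 - C) = 10 + (45 + 5*C) = 55 + 5*C)
s(W, a) = W*a
u(o, Q) = 9*Q
R(r, y) = -768 (R(r, y) = -48*(-4*(-4)) = -48*16 = -6*128 = -768)
t = -4144 (t = -56*(59 + (55 + 5*(-8))) = -56*(59 + (55 - 40)) = -56*(59 + 15) = -56*74 = -4144)
R(u(-6, 14), 74) + t = -768 - 4144 = -4912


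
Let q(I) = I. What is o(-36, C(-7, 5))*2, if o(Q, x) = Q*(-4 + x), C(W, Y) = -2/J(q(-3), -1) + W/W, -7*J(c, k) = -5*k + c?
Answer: -288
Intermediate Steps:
J(c, k) = -c/7 + 5*k/7 (J(c, k) = -(-5*k + c)/7 = -(c - 5*k)/7 = -c/7 + 5*k/7)
C(W, Y) = 8 (C(W, Y) = -2/(-1/7*(-3) + (5/7)*(-1)) + W/W = -2/(3/7 - 5/7) + 1 = -2/(-2/7) + 1 = -2*(-7/2) + 1 = 7 + 1 = 8)
o(-36, C(-7, 5))*2 = -36*(-4 + 8)*2 = -36*4*2 = -144*2 = -288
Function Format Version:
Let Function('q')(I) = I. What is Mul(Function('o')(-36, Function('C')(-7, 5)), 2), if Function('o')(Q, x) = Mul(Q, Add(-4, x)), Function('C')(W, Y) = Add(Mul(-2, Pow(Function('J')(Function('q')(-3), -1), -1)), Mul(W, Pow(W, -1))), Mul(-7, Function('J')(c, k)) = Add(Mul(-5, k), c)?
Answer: -288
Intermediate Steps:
Function('J')(c, k) = Add(Mul(Rational(-1, 7), c), Mul(Rational(5, 7), k)) (Function('J')(c, k) = Mul(Rational(-1, 7), Add(Mul(-5, k), c)) = Mul(Rational(-1, 7), Add(c, Mul(-5, k))) = Add(Mul(Rational(-1, 7), c), Mul(Rational(5, 7), k)))
Function('C')(W, Y) = 8 (Function('C')(W, Y) = Add(Mul(-2, Pow(Add(Mul(Rational(-1, 7), -3), Mul(Rational(5, 7), -1)), -1)), Mul(W, Pow(W, -1))) = Add(Mul(-2, Pow(Add(Rational(3, 7), Rational(-5, 7)), -1)), 1) = Add(Mul(-2, Pow(Rational(-2, 7), -1)), 1) = Add(Mul(-2, Rational(-7, 2)), 1) = Add(7, 1) = 8)
Mul(Function('o')(-36, Function('C')(-7, 5)), 2) = Mul(Mul(-36, Add(-4, 8)), 2) = Mul(Mul(-36, 4), 2) = Mul(-144, 2) = -288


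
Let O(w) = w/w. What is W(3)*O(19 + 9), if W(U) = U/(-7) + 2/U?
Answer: 5/21 ≈ 0.23810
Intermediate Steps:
W(U) = 2/U - U/7 (W(U) = U*(-⅐) + 2/U = -U/7 + 2/U = 2/U - U/7)
O(w) = 1
W(3)*O(19 + 9) = (2/3 - ⅐*3)*1 = (2*(⅓) - 3/7)*1 = (⅔ - 3/7)*1 = (5/21)*1 = 5/21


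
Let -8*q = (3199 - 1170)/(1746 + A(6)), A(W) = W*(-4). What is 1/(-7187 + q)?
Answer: -13776/99010141 ≈ -0.00013914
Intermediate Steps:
A(W) = -4*W
q = -2029/13776 (q = -(3199 - 1170)/(8*(1746 - 4*6)) = -2029/(8*(1746 - 24)) = -2029/(8*1722) = -1/8*2029/1722 = -2029/13776 ≈ -0.14729)
1/(-7187 + q) = 1/(-7187 - 2029/13776) = 1/(-99010141/13776) = -13776/99010141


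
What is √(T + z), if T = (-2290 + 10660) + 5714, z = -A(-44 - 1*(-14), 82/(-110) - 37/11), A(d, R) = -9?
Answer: √14093 ≈ 118.71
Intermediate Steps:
z = 9 (z = -1*(-9) = 9)
T = 14084 (T = 8370 + 5714 = 14084)
√(T + z) = √(14084 + 9) = √14093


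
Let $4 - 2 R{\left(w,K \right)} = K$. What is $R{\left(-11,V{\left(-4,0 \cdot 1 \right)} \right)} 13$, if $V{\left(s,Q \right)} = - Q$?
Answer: $26$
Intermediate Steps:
$R{\left(w,K \right)} = 2 - \frac{K}{2}$
$R{\left(-11,V{\left(-4,0 \cdot 1 \right)} \right)} 13 = \left(2 - \frac{\left(-1\right) 0 \cdot 1}{2}\right) 13 = \left(2 - \frac{\left(-1\right) 0}{2}\right) 13 = \left(2 - 0\right) 13 = \left(2 + 0\right) 13 = 2 \cdot 13 = 26$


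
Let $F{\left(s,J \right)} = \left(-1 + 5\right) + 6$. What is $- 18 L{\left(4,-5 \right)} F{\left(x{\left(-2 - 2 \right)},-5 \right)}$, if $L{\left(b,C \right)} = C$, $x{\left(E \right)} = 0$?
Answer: $900$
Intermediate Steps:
$F{\left(s,J \right)} = 10$ ($F{\left(s,J \right)} = 4 + 6 = 10$)
$- 18 L{\left(4,-5 \right)} F{\left(x{\left(-2 - 2 \right)},-5 \right)} = \left(-18\right) \left(-5\right) 10 = 90 \cdot 10 = 900$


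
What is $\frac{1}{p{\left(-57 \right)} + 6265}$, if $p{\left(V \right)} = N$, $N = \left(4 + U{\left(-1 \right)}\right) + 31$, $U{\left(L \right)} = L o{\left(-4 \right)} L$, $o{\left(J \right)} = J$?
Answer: $\frac{1}{6296} \approx 0.00015883$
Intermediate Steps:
$U{\left(L \right)} = - 4 L^{2}$ ($U{\left(L \right)} = L \left(-4\right) L = - 4 L L = - 4 L^{2}$)
$N = 31$ ($N = \left(4 - 4 \left(-1\right)^{2}\right) + 31 = \left(4 - 4\right) + 31 = 0 + 31 = 31$)
$p{\left(V \right)} = 31$
$\frac{1}{p{\left(-57 \right)} + 6265} = \frac{1}{31 + 6265} = \frac{1}{6296}$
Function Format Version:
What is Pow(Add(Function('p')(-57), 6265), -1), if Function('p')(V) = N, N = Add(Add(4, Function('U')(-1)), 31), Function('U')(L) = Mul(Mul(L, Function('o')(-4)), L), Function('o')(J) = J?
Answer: Rational(1, 6296) ≈ 0.00015883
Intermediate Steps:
Function('U')(L) = Mul(-4, Pow(L, 2)) (Function('U')(L) = Mul(Mul(L, -4), L) = Mul(Mul(-4, L), L) = Mul(-4, Pow(L, 2)))
N = 31 (N = Add(Add(4, Mul(-4, Pow(-1, 2))), 31) = Add(Add(4, Mul(-4, 1)), 31) = Add(Add(4, -4), 31) = Add(0, 31) = 31)
Function('p')(V) = 31
Pow(Add(Function('p')(-57), 6265), -1) = Pow(Add(31, 6265), -1) = Pow(6296, -1) = Rational(1, 6296)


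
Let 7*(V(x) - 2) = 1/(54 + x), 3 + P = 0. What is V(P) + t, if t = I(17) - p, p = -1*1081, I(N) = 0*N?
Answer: 386632/357 ≈ 1083.0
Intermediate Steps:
P = -3 (P = -3 + 0 = -3)
V(x) = 2 + 1/(7*(54 + x))
I(N) = 0
p = -1081
t = 1081 (t = 0 - 1*(-1081) = 0 + 1081 = 1081)
V(P) + t = (757 + 14*(-3))/(7*(54 - 3)) + 1081 = (⅐)*(757 - 42)/51 + 1081 = (⅐)*(1/51)*715 + 1081 = 715/357 + 1081 = 386632/357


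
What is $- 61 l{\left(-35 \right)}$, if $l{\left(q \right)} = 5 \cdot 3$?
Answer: $-915$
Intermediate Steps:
$l{\left(q \right)} = 15$
$- 61 l{\left(-35 \right)} = \left(-61\right) 15 = -915$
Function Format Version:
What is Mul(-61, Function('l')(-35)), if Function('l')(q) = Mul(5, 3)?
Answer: -915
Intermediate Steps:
Function('l')(q) = 15
Mul(-61, Function('l')(-35)) = Mul(-61, 15) = -915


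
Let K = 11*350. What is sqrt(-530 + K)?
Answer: 2*sqrt(830) ≈ 57.619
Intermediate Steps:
K = 3850
sqrt(-530 + K) = sqrt(-530 + 3850) = sqrt(3320) = 2*sqrt(830)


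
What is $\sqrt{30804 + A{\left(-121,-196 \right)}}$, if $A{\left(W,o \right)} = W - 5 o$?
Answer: $\sqrt{31663} \approx 177.94$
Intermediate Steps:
$\sqrt{30804 + A{\left(-121,-196 \right)}} = \sqrt{30804 - -859} = \sqrt{30804 + \left(-121 + 980\right)} = \sqrt{30804 + 859} = \sqrt{31663}$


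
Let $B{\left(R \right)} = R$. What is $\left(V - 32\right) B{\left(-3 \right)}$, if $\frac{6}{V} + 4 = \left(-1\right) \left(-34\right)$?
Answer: $\frac{477}{5} \approx 95.4$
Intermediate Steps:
$V = \frac{1}{5}$ ($V = \frac{6}{-4 - -34} = \frac{6}{-4 + 34} = \frac{6}{30} = 6 \cdot \frac{1}{30} = \frac{1}{5} \approx 0.2$)
$\left(V - 32\right) B{\left(-3 \right)} = \left(\frac{1}{5} - 32\right) \left(-3\right) = \left(- \frac{159}{5}\right) \left(-3\right) = \frac{477}{5}$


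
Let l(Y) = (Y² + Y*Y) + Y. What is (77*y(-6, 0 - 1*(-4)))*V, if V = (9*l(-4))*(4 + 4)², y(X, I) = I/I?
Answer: 1241856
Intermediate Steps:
y(X, I) = 1
l(Y) = Y + 2*Y² (l(Y) = (Y² + Y²) + Y = 2*Y² + Y = Y + 2*Y²)
V = 16128 (V = (9*(-4*(1 + 2*(-4))))*(4 + 4)² = (9*(-4*(1 - 8)))*8² = (9*(-4*(-7)))*64 = (9*28)*64 = 252*64 = 16128)
(77*y(-6, 0 - 1*(-4)))*V = (77*1)*16128 = 77*16128 = 1241856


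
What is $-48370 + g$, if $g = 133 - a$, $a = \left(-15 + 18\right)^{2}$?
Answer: $-48246$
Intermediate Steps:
$a = 9$ ($a = 3^{2} = 9$)
$g = 124$ ($g = 133 - 9 = 124$)
$-48370 + g = -48370 + 124 = -48246$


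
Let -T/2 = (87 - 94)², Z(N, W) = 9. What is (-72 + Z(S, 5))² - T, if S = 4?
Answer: 4067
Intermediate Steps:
T = -98 (T = -2*(87 - 94)² = -2*(-7)² = -2*49 = -98)
(-72 + Z(S, 5))² - T = (-72 + 9)² - 1*(-98) = (-63)² + 98 = 3969 + 98 = 4067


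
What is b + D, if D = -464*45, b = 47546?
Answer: 26666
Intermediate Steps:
D = -20880
b + D = 47546 - 20880 = 26666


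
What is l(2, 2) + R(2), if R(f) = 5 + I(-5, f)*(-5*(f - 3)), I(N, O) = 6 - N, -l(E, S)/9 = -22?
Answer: 258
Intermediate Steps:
l(E, S) = 198 (l(E, S) = -9*(-22) = 198)
R(f) = 170 - 55*f (R(f) = 5 + (6 - 1*(-5))*(-5*(f - 3)) = 5 + (6 + 5)*(-5*(-3 + f)) = 5 + 11*(15 - 5*f) = 5 + (165 - 55*f) = 170 - 55*f)
l(2, 2) + R(2) = 198 + (170 - 55*2) = 198 + (170 - 110) = 198 + 60 = 258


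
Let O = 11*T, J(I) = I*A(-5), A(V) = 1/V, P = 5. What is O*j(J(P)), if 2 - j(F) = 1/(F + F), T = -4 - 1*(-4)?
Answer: 0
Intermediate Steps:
T = 0 (T = -4 + 4 = 0)
J(I) = -I/5 (J(I) = I/(-5) = I*(-1/5) = -I/5)
j(F) = 2 - 1/(2*F) (j(F) = 2 - 1/(F + F) = 2 - 1/(2*F))
O = 0 (O = 11*0 = 0)
O*j(J(P)) = 0*(2 - 1/(2*((-1/5*5)))) = 0*(2 - 1/2/(-1)) = 0*(2 - 1/2*(-1)) = 0*(2 + 1/2) = 0*(5/2) = 0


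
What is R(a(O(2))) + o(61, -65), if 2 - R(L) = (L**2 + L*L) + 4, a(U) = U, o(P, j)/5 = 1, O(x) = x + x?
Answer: -29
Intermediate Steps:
O(x) = 2*x
o(P, j) = 5 (o(P, j) = 5*1 = 5)
R(L) = -2 - 2*L**2 (R(L) = 2 - ((L**2 + L*L) + 4) = 2 - ((L**2 + L**2) + 4) = 2 - (2*L**2 + 4) = 2 - (4 + 2*L**2) = 2 + (-4 - 2*L**2) = -2 - 2*L**2)
R(a(O(2))) + o(61, -65) = (-2 - 2*(2*2)**2) + 5 = (-2 - 2*4**2) + 5 = (-2 - 2*16) + 5 = (-2 - 32) + 5 = -34 + 5 = -29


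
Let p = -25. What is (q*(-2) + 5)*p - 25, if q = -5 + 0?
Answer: -400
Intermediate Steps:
q = -5
(q*(-2) + 5)*p - 25 = (-5*(-2) + 5)*(-25) - 25 = (10 + 5)*(-25) - 25 = 15*(-25) - 25 = -375 - 25 = -400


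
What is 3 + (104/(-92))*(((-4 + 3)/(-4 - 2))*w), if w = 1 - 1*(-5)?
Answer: 43/23 ≈ 1.8696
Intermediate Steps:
w = 6 (w = 1 + 5 = 6)
3 + (104/(-92))*(((-4 + 3)/(-4 - 2))*w) = 3 + (104/(-92))*(((-4 + 3)/(-4 - 2))*6) = 3 + (104*(-1/92))*(-1/(-6)*6) = 3 - 26*(-1*(-⅙))*6/23 = 3 - 13*6/69 = 3 - 26/23*1 = 3 - 26/23 = 43/23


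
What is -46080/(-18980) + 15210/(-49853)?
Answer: 100427022/47310497 ≈ 2.1227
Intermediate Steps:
-46080/(-18980) + 15210/(-49853) = -46080*(-1/18980) + 15210*(-1/49853) = 2304/949 - 15210/49853 = 100427022/47310497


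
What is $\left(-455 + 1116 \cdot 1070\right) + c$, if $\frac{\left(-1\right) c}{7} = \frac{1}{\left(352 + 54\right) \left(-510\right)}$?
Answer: $\frac{35308610701}{29580} \approx 1.1937 \cdot 10^{6}$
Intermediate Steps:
$c = \frac{1}{29580}$ ($c = - \frac{7}{\left(352 + 54\right) \left(-510\right)} = - \frac{7}{406 \left(-510\right)} = - \frac{7}{-207060} = \left(-7\right) \left(- \frac{1}{207060}\right) = \frac{1}{29580} \approx 3.3807 \cdot 10^{-5}$)
$\left(-455 + 1116 \cdot 1070\right) + c = \left(-455 + 1116 \cdot 1070\right) + \frac{1}{29580} = \left(-455 + 1194120\right) + \frac{1}{29580} = 1193665 + \frac{1}{29580} = \frac{35308610701}{29580}$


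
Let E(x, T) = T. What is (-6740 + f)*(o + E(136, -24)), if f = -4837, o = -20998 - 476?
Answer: 248882346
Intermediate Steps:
o = -21474
(-6740 + f)*(o + E(136, -24)) = (-6740 - 4837)*(-21474 - 24) = -11577*(-21498) = 248882346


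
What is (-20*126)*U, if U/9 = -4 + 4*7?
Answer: -544320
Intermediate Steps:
U = 216 (U = 9*(-4 + 4*7) = 9*(-4 + 28) = 9*24 = 216)
(-20*126)*U = -20*126*216 = -2520*216 = -544320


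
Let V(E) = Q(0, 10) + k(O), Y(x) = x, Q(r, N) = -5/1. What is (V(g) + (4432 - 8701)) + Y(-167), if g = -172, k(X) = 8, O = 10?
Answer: -4433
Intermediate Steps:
Q(r, N) = -5 (Q(r, N) = -5*1 = -5)
V(E) = 3 (V(E) = -5 + 8 = 3)
(V(g) + (4432 - 8701)) + Y(-167) = (3 + (4432 - 8701)) - 167 = (3 - 4269) - 167 = -4266 - 167 = -4433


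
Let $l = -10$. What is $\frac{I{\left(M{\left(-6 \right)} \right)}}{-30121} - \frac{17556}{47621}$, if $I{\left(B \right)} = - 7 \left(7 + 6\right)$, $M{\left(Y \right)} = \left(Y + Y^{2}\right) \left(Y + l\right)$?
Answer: $- \frac{823345}{2251793} \approx -0.36564$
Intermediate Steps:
$M{\left(Y \right)} = \left(-10 + Y\right) \left(Y + Y^{2}\right)$ ($M{\left(Y \right)} = \left(Y + Y^{2}\right) \left(Y - 10\right) = \left(Y + Y^{2}\right) \left(-10 + Y\right) = \left(-10 + Y\right) \left(Y + Y^{2}\right)$)
$I{\left(B \right)} = -91$ ($I{\left(B \right)} = \left(-7\right) 13 = -91$)
$\frac{I{\left(M{\left(-6 \right)} \right)}}{-30121} - \frac{17556}{47621} = - \frac{91}{-30121} - \frac{17556}{47621} = \left(-91\right) \left(- \frac{1}{30121}\right) - \frac{2508}{6803} = \frac{1}{331} - \frac{2508}{6803} = - \frac{823345}{2251793}$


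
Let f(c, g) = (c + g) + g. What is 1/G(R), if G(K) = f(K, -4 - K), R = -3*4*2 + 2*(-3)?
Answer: 1/22 ≈ 0.045455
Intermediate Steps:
f(c, g) = c + 2*g
R = -30 (R = -12*2 - 6 = -24 - 6 = -30)
G(K) = -8 - K (G(K) = K + 2*(-4 - K) = K + (-8 - 2*K) = -8 - K)
1/G(R) = 1/(-8 - 1*(-30)) = 1/(-8 + 30) = 1/22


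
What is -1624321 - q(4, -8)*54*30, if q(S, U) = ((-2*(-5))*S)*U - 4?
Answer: -1099441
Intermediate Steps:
q(S, U) = -4 + 10*S*U (q(S, U) = (10*S)*U - 4 = 10*S*U - 4 = -4 + 10*S*U)
-1624321 - q(4, -8)*54*30 = -1624321 - (-4 + 10*4*(-8))*54*30 = -1624321 - (-4 - 320)*54*30 = -1624321 - (-324*54)*30 = -1624321 - (-17496)*30 = -1624321 - 1*(-524880) = -1624321 + 524880 = -1099441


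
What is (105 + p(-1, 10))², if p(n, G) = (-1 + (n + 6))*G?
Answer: 21025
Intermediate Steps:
p(n, G) = G*(5 + n) (p(n, G) = (-1 + (6 + n))*G = (5 + n)*G = G*(5 + n))
(105 + p(-1, 10))² = (105 + 10*(5 - 1))² = (105 + 10*4)² = (105 + 40)² = 145² = 21025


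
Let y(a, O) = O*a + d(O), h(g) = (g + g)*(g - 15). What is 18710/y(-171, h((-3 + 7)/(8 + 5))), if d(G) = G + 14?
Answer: 1580995/131063 ≈ 12.063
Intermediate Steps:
d(G) = 14 + G
h(g) = 2*g*(-15 + g) (h(g) = (2*g)*(-15 + g) = 2*g*(-15 + g))
y(a, O) = 14 + O + O*a (y(a, O) = O*a + (14 + O) = 14 + O + O*a)
18710/y(-171, h((-3 + 7)/(8 + 5))) = 18710/(14 + 2*((-3 + 7)/(8 + 5))*(-15 + (-3 + 7)/(8 + 5)) + (2*((-3 + 7)/(8 + 5))*(-15 + (-3 + 7)/(8 + 5)))*(-171)) = 18710/(14 + 2*(4/13)*(-15 + 4/13) + (2*(4/13)*(-15 + 4/13))*(-171)) = 18710/(14 + 2*(4/13)*(-191/13) + (2*(4/13)*(-191/13))*(-171)) = 18710/(14 - 1528/169 - 1528/169*(-171)) = 18710/(14 - 1528/169 + 261288/169) = 18710/(262126/169) = 18710*(169/262126) = 1580995/131063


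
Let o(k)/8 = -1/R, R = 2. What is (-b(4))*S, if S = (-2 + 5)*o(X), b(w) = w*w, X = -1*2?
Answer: 192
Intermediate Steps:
X = -2
b(w) = w²
o(k) = -4 (o(k) = 8*(-1/2) = 8*(-1*½) = 8*(-½) = -4)
S = -12 (S = (-2 + 5)*(-4) = 3*(-4) = -12)
(-b(4))*S = -1*4²*(-12) = -1*16*(-12) = -16*(-12) = 192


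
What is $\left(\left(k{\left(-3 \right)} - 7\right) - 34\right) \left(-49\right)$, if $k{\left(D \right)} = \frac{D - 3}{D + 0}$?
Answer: $1911$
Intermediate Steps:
$k{\left(D \right)} = \frac{-3 + D}{D}$
$\left(\left(k{\left(-3 \right)} - 7\right) - 34\right) \left(-49\right) = \left(\left(\frac{-3 - 3}{-3} - 7\right) - 34\right) \left(-49\right) = \left(\left(\left(- \frac{1}{3}\right) \left(-6\right) - 7\right) - 34\right) \left(-49\right) = \left(\left(2 - 7\right) - 34\right) \left(-49\right) = \left(-5 - 34\right) \left(-49\right) = \left(-39\right) \left(-49\right) = 1911$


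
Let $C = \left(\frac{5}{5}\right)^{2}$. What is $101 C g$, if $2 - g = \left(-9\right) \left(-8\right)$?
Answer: $-7070$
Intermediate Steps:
$g = -70$ ($g = 2 - \left(-9\right) \left(-8\right) = 2 - 72 = -70$)
$C = 1$ ($C = \left(5 \cdot \frac{1}{5}\right)^{2} = 1^{2} = 1$)
$101 C g = 101 \cdot 1 \left(-70\right) = 101 \left(-70\right) = -7070$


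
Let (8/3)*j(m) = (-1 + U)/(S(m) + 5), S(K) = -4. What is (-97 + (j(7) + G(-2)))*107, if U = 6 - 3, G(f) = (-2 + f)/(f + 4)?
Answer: -42051/4 ≈ -10513.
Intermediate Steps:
G(f) = (-2 + f)/(4 + f)
U = 3
j(m) = ¾ (j(m) = 3*((-1 + 3)/(-4 + 5))/8 = 3*(2/1)/8 = 3*(2*1)/8 = (3/8)*2 = ¾)
(-97 + (j(7) + G(-2)))*107 = (-97 + (¾ + (-2 - 2)/(4 - 2)))*107 = (-97 + (¾ - 4/2))*107 = (-97 + (¾ + (½)*(-4)))*107 = (-97 + (¾ - 2))*107 = (-97 - 5/4)*107 = -393/4*107 = -42051/4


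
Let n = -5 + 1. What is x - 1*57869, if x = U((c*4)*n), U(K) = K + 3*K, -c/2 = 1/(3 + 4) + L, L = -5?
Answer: -409435/7 ≈ -58491.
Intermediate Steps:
c = 68/7 (c = -2*(1/(3 + 4) - 5) = -2*(1/7 - 5) = -2*(⅐ - 5) = -2*(-34/7) = 68/7 ≈ 9.7143)
n = -4
U(K) = 4*K
x = -4352/7 (x = 4*(((68/7)*4)*(-4)) = 4*((272/7)*(-4)) = 4*(-1088/7) = -4352/7 ≈ -621.71)
x - 1*57869 = -4352/7 - 1*57869 = -4352/7 - 57869 = -409435/7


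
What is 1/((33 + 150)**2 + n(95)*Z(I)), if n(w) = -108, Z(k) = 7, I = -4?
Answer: 1/32733 ≈ 3.0550e-5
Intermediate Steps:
1/((33 + 150)**2 + n(95)*Z(I)) = 1/((33 + 150)**2 - 108*7) = 1/(183**2 - 756) = 1/(33489 - 756) = 1/32733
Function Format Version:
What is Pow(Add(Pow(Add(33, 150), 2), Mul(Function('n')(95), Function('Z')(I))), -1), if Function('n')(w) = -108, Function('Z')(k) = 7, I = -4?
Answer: Rational(1, 32733) ≈ 3.0550e-5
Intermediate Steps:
Pow(Add(Pow(Add(33, 150), 2), Mul(Function('n')(95), Function('Z')(I))), -1) = Pow(Add(Pow(Add(33, 150), 2), Mul(-108, 7)), -1) = Pow(Add(Pow(183, 2), -756), -1) = Pow(Add(33489, -756), -1) = Pow(32733, -1) = Rational(1, 32733)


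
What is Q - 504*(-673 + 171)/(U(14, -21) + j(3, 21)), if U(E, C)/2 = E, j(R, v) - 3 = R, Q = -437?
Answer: 119075/17 ≈ 7004.4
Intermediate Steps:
j(R, v) = 3 + R
U(E, C) = 2*E
Q - 504*(-673 + 171)/(U(14, -21) + j(3, 21)) = -437 - 504*(-673 + 171)/(2*14 + (3 + 3)) = -437 - (-253008)/(28 + 6) = -437 - (-253008)/34 = -437 - 504*(-251/17) = -437 + 126504/17 = 119075/17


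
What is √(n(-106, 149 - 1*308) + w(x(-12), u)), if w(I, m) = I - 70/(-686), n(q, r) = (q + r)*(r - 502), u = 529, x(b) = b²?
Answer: √8590146/7 ≈ 418.70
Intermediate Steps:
n(q, r) = (-502 + r)*(q + r) (n(q, r) = (q + r)*(-502 + r) = (-502 + r)*(q + r))
w(I, m) = 5/49 + I (w(I, m) = I - 70*(-1/686) = I + 5/49 = 5/49 + I)
√(n(-106, 149 - 1*308) + w(x(-12), u)) = √(((149 - 1*308)² - 502*(-106) - 502*(149 - 1*308) - 106*(149 - 1*308)) + (5/49 + (-12)²)) = √(((149 - 308)² + 53212 - 502*(149 - 308) - 106*(149 - 308)) + (5/49 + 144)) = √(((-159)² + 53212 - 502*(-159) - 106*(-159)) + 7061/49) = √((25281 + 53212 + 79818 + 16854) + 7061/49) = √(175165 + 7061/49) = √(8590146/49) = √8590146/7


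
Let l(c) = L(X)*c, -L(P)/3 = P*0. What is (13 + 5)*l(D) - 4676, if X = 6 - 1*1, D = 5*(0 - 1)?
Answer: -4676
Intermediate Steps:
D = -5 (D = 5*(-1) = -5)
X = 5 (X = 6 - 1 = 5)
L(P) = 0 (L(P) = -3*P*0 = -3*0 = 0)
l(c) = 0 (l(c) = 0*c = 0)
(13 + 5)*l(D) - 4676 = (13 + 5)*0 - 4676 = 18*0 - 4676 = 0 - 4676 = -4676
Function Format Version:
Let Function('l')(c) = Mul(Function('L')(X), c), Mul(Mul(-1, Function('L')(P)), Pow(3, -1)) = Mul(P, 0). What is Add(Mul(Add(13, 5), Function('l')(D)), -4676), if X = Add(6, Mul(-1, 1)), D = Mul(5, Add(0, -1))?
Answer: -4676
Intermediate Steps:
D = -5 (D = Mul(5, -1) = -5)
X = 5 (X = Add(6, -1) = 5)
Function('L')(P) = 0 (Function('L')(P) = Mul(-3, Mul(P, 0)) = Mul(-3, 0) = 0)
Function('l')(c) = 0 (Function('l')(c) = Mul(0, c) = 0)
Add(Mul(Add(13, 5), Function('l')(D)), -4676) = Add(Mul(Add(13, 5), 0), -4676) = Add(Mul(18, 0), -4676) = Add(0, -4676) = -4676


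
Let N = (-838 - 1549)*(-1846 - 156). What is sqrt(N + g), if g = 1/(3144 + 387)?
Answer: sqrt(59581567863345)/3531 ≈ 2186.0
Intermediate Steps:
N = 4778774 (N = -2387*(-2002) = 4778774)
g = 1/3531 ≈ 0.00028321
sqrt(N + g) = sqrt(4778774 + 1/3531) = sqrt(16873850995/3531) = sqrt(59581567863345)/3531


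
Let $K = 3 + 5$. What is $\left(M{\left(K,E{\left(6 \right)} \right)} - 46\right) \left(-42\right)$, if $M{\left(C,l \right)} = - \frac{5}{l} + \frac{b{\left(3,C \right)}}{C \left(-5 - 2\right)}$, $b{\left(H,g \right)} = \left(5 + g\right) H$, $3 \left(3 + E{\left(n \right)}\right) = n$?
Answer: $\frac{7005}{4} \approx 1751.3$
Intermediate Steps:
$E{\left(n \right)} = -3 + \frac{n}{3}$
$b{\left(H,g \right)} = H \left(5 + g\right)$
$K = 8$
$M{\left(C,l \right)} = - \frac{5}{l} - \frac{15 + 3 C}{7 C}$ ($M{\left(C,l \right)} = - \frac{5}{l} + \frac{3 \left(5 + C\right)}{C \left(-5 - 2\right)} = - \frac{5}{l} + \frac{15 + 3 C}{C \left(-7\right)} = - \frac{5}{l} + \frac{15 + 3 C}{\left(-7\right) C} = - \frac{5}{l} + \left(15 + 3 C\right) \left(- \frac{1}{7 C}\right) = - \frac{5}{l} - \frac{15 + 3 C}{7 C}$)
$\left(M{\left(K,E{\left(6 \right)} \right)} - 46\right) \left(-42\right) = \left(\left(- \frac{3}{7} - \frac{5}{-3 + \frac{1}{3} \cdot 6} - \frac{15}{7 \cdot 8}\right) - 46\right) \left(-42\right) = \left(\left(- \frac{3}{7} - \frac{5}{-3 + 2} - \frac{15}{56}\right) - 46\right) \left(-42\right) = \left(\left(- \frac{3}{7} - \frac{5}{-1} - \frac{15}{56}\right) - 46\right) \left(-42\right) = \left(\left(- \frac{3}{7} - -5 - \frac{15}{56}\right) - 46\right) \left(-42\right) = \left(\left(- \frac{3}{7} + 5 - \frac{15}{56}\right) - 46\right) \left(-42\right) = \left(\frac{241}{56} - 46\right) \left(-42\right) = \left(- \frac{2335}{56}\right) \left(-42\right) = \frac{7005}{4}$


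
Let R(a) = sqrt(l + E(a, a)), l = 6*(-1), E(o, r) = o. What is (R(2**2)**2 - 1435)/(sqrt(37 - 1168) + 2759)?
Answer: -3964683/7613212 + 1437*I*sqrt(1131)/7613212 ≈ -0.52076 + 0.0063478*I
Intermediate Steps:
l = -6
R(a) = sqrt(-6 + a)
(R(2**2)**2 - 1435)/(sqrt(37 - 1168) + 2759) = ((sqrt(-6 + 2**2))**2 - 1435)/(sqrt(37 - 1168) + 2759) = ((sqrt(-6 + 4))**2 - 1435)/(sqrt(-1131) + 2759) = ((sqrt(-2))**2 - 1435)/(I*sqrt(1131) + 2759) = ((I*sqrt(2))**2 - 1435)/(2759 + I*sqrt(1131)) = (-2 - 1435)/(2759 + I*sqrt(1131)) = -1437/(2759 + I*sqrt(1131))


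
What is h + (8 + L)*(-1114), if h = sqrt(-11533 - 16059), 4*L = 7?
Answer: -21723/2 + 2*I*sqrt(6898) ≈ -10862.0 + 166.11*I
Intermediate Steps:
L = 7/4 (L = (1/4)*7 = 7/4 ≈ 1.7500)
h = 2*I*sqrt(6898) (h = sqrt(-27592) = 2*I*sqrt(6898) ≈ 166.11*I)
h + (8 + L)*(-1114) = 2*I*sqrt(6898) + (8 + 7/4)*(-1114) = 2*I*sqrt(6898) + (39/4)*(-1114) = 2*I*sqrt(6898) - 21723/2 = -21723/2 + 2*I*sqrt(6898)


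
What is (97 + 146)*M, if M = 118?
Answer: 28674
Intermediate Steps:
(97 + 146)*M = (97 + 146)*118 = 243*118 = 28674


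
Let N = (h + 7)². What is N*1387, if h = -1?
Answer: 49932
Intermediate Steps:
N = 36 (N = (-1 + 7)² = 6² = 36)
N*1387 = 36*1387 = 49932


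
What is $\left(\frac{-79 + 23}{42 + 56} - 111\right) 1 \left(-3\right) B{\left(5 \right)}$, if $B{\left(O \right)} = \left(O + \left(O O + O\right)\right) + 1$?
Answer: $\frac{84348}{7} \approx 12050.0$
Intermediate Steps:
$B{\left(O \right)} = 1 + O^{2} + 2 O$ ($B{\left(O \right)} = \left(O + \left(O^{2} + O\right)\right) + 1 = \left(O + \left(O + O^{2}\right)\right) + 1 = \left(O^{2} + 2 O\right) + 1 = 1 + O^{2} + 2 O$)
$\left(\frac{-79 + 23}{42 + 56} - 111\right) 1 \left(-3\right) B{\left(5 \right)} = \left(\frac{-79 + 23}{42 + 56} - 111\right) 1 \left(-3\right) \left(1 + 5^{2} + 2 \cdot 5\right) = \left(- \frac{56}{98} - 111\right) \left(- 3 \left(1 + 25 + 10\right)\right) = \left(\left(-56\right) \frac{1}{98} - 111\right) \left(\left(-3\right) 36\right) = \left(- \frac{4}{7} - 111\right) \left(-108\right) = \left(- \frac{781}{7}\right) \left(-108\right) = \frac{84348}{7}$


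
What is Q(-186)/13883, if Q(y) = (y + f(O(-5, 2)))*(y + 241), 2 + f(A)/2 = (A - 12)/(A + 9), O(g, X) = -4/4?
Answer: -42515/55532 ≈ -0.76559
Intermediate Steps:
O(g, X) = -1 (O(g, X) = -4*¼ = -1)
f(A) = -4 + 2*(-12 + A)/(9 + A) (f(A) = -4 + 2*((A - 12)/(A + 9)) = -4 + 2*((-12 + A)/(9 + A)) = -4 + 2*(-12 + A)/(9 + A))
Q(y) = (241 + y)*(-29/4 + y) (Q(y) = (y + 2*(-30 - 1*(-1))/(9 - 1))*(y + 241) = (y + 2*(-30 + 1)/8)*(241 + y) = (y + 2*(⅛)*(-29))*(241 + y) = (y - 29/4)*(241 + y) = (-29/4 + y)*(241 + y) = (241 + y)*(-29/4 + y))
Q(-186)/13883 = (-6989/4 + (-186)² + (935/4)*(-186))/13883 = (-6989/4 + 34596 - 86955/2)*(1/13883) = -42515/4*1/13883 = -42515/55532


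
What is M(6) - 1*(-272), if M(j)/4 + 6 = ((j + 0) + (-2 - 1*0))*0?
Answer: 248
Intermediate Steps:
M(j) = -24 (M(j) = -24 + 4*(((j + 0) + (-2 - 1*0))*0) = -24 + 4*((j + (-2 + 0))*0) = -24 + 4*((j - 2)*0) = -24 + 4*((-2 + j)*0) = -24 + 4*0 = -24 + 0 = -24)
M(6) - 1*(-272) = -24 - 1*(-272) = -24 + 272 = 248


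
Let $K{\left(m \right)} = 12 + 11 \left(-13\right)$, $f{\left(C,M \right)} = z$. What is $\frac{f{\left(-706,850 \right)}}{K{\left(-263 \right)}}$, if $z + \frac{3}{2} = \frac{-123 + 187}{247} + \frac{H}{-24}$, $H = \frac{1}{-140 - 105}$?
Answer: $\frac{1801973}{190259160} \approx 0.0094711$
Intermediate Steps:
$H = - \frac{1}{245}$ ($H = \frac{1}{-245} = - \frac{1}{245} \approx -0.0040816$)
$z = - \frac{1801973}{1452360}$ ($z = - \frac{3}{2} - \left(- \frac{1}{5880} - \frac{-123 + 187}{247}\right) = - \frac{3}{2} + \left(64 \cdot \frac{1}{247} - - \frac{1}{5880}\right) = - \frac{3}{2} + \left(\frac{64}{247} + \frac{1}{5880}\right) = - \frac{3}{2} + \frac{376567}{1452360} = - \frac{1801973}{1452360} \approx -1.2407$)
$f{\left(C,M \right)} = - \frac{1801973}{1452360}$
$K{\left(m \right)} = -131$ ($K{\left(m \right)} = 12 - 143 = -131$)
$\frac{f{\left(-706,850 \right)}}{K{\left(-263 \right)}} = - \frac{1801973}{1452360 \left(-131\right)} = \left(- \frac{1801973}{1452360}\right) \left(- \frac{1}{131}\right) = \frac{1801973}{190259160}$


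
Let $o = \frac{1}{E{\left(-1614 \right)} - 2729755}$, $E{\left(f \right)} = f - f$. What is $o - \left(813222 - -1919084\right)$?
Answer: $- \frac{7458525965031}{2729755} \approx -2.7323 \cdot 10^{6}$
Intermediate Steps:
$E{\left(f \right)} = 0$
$o = - \frac{1}{2729755}$ ($o = \frac{1}{0 - 2729755} = \frac{1}{-2729755} = - \frac{1}{2729755} \approx -3.6633 \cdot 10^{-7}$)
$o - \left(813222 - -1919084\right) = - \frac{1}{2729755} - \left(813222 - -1919084\right) = - \frac{1}{2729755} - \left(813222 + 1919084\right) = - \frac{1}{2729755} - 2732306 = - \frac{7458525965031}{2729755}$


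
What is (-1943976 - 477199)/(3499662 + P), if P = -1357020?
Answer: -2421175/2142642 ≈ -1.1300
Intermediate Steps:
(-1943976 - 477199)/(3499662 + P) = (-1943976 - 477199)/(3499662 - 1357020) = -2421175/2142642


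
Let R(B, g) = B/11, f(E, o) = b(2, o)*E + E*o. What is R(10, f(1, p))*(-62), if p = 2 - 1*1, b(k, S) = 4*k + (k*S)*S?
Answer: -620/11 ≈ -56.364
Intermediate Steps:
b(k, S) = 4*k + k*S**2 (b(k, S) = 4*k + (S*k)*S = 4*k + k*S**2)
p = 1 (p = 2 - 1 = 1)
f(E, o) = E*o + E*(8 + 2*o**2) (f(E, o) = (2*(4 + o**2))*E + E*o = (8 + 2*o**2)*E + E*o = E*(8 + 2*o**2) + E*o = E*o + E*(8 + 2*o**2))
R(B, g) = B/11 (R(B, g) = B*(1/11) = B/11)
R(10, f(1, p))*(-62) = ((1/11)*10)*(-62) = (10/11)*(-62) = -620/11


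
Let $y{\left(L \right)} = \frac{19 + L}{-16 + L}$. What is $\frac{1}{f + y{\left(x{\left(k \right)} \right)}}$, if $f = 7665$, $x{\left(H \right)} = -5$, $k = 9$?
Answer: $\frac{3}{22993} \approx 0.00013047$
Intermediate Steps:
$y{\left(L \right)} = \frac{19 + L}{-16 + L}$
$\frac{1}{f + y{\left(x{\left(k \right)} \right)}} = \frac{1}{7665 + \frac{19 - 5}{-16 - 5}} = \frac{1}{7665 + \frac{1}{-21} \cdot 14} = \frac{1}{7665 - \frac{2}{3}} = \frac{1}{\frac{22993}{3}} = \frac{3}{22993}$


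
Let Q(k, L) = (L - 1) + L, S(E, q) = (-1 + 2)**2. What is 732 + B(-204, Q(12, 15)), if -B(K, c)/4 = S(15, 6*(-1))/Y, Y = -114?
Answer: 41726/57 ≈ 732.04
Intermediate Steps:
S(E, q) = 1 (S(E, q) = 1**2 = 1)
Q(k, L) = -1 + 2*L (Q(k, L) = (-1 + L) + L = -1 + 2*L)
B(K, c) = 2/57 (B(K, c) = -4/(-114) = -4*(-1)/114 = -4*(-1/114) = 2/57)
732 + B(-204, Q(12, 15)) = 732 + 2/57 = 41726/57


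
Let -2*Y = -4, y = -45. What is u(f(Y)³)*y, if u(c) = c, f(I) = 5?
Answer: -5625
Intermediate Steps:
Y = 2 (Y = -½*(-4) = 2)
u(f(Y)³)*y = 5³*(-45) = 125*(-45) = -5625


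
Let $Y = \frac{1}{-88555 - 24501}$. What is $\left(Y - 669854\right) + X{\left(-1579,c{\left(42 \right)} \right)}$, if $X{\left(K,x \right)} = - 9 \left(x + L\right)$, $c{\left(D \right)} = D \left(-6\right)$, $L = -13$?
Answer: $- \frac{75461375265}{113056} \approx -6.6747 \cdot 10^{5}$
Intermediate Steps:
$c{\left(D \right)} = - 6 D$
$X{\left(K,x \right)} = 117 - 9 x$ ($X{\left(K,x \right)} = - 9 \left(x - 13\right) = - 9 \left(-13 + x\right) = 117 - 9 x$)
$Y = - \frac{1}{113056}$ ($Y = \frac{1}{-88555 - 24501} = \frac{1}{-113056} = - \frac{1}{113056} \approx -8.8452 \cdot 10^{-6}$)
$\left(Y - 669854\right) + X{\left(-1579,c{\left(42 \right)} \right)} = \left(- \frac{1}{113056} - 669854\right) - \left(-117 + 9 \left(\left(-6\right) 42\right)\right) = - \frac{75731013825}{113056} + \left(117 - -2268\right) = - \frac{75731013825}{113056} + \left(117 + 2268\right) = - \frac{75731013825}{113056} + 2385 = - \frac{75461375265}{113056}$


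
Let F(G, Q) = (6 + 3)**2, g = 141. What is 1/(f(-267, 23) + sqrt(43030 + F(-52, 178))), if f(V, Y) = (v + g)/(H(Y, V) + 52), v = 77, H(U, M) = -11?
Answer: -8938/72422067 + 1681*sqrt(43111)/72422067 ≈ 0.0046960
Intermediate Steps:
F(G, Q) = 81 (F(G, Q) = 9**2 = 81)
f(V, Y) = 218/41 (f(V, Y) = (77 + 141)/(-11 + 52) = 218/41)
1/(f(-267, 23) + sqrt(43030 + F(-52, 178))) = 1/(218/41 + sqrt(43030 + 81)) = 1/(218/41 + sqrt(43111))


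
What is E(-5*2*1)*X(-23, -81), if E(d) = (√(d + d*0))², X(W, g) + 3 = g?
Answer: 840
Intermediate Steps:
X(W, g) = -3 + g
E(d) = d (E(d) = (√(d + 0))² = (√d)² = d)
E(-5*2*1)*X(-23, -81) = (-5*2*1)*(-3 - 81) = -10*1*(-84) = -10*(-84) = 840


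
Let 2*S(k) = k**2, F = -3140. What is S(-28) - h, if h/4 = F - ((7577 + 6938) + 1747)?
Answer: 78000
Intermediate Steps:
h = -77608 (h = 4*(-3140 - ((7577 + 6938) + 1747)) = 4*(-3140 - (14515 + 1747)) = 4*(-3140 - 1*16262) = 4*(-3140 - 16262) = 4*(-19402) = -77608)
S(k) = k**2/2
S(-28) - h = (1/2)*(-28)**2 - 1*(-77608) = (1/2)*784 + 77608 = 392 + 77608 = 78000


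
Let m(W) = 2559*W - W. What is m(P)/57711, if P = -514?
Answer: -1314812/57711 ≈ -22.783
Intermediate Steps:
m(W) = 2558*W
m(P)/57711 = (2558*(-514))/57711 = -1314812*1/57711 = -1314812/57711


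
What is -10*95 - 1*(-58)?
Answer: -892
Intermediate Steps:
-10*95 - 1*(-58) = -950 + 58 = -892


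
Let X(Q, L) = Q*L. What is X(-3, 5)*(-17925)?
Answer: 268875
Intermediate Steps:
X(Q, L) = L*Q
X(-3, 5)*(-17925) = (5*(-3))*(-17925) = -15*(-17925) = 268875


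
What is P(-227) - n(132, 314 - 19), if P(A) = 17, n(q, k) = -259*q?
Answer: 34205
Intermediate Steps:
P(-227) - n(132, 314 - 19) = 17 - (-259)*132 = 17 - 1*(-34188) = 17 + 34188 = 34205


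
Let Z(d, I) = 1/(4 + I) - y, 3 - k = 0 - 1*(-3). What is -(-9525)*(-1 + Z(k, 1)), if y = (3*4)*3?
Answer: -350520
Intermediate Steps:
k = 0 (k = 3 - (0 - 1*(-3)) = 3 - (0 + 3) = 3 - 1*3 = 3 - 3 = 0)
y = 36 (y = 12*3 = 36)
Z(d, I) = -36 + 1/(4 + I) (Z(d, I) = 1/(4 + I) - 1*36 = 1/(4 + I) - 36 = -36 + 1/(4 + I))
-(-9525)*(-1 + Z(k, 1)) = -(-9525)*(-1 + (-143 - 36*1)/(4 + 1)) = -(-9525)*(-1 + (-143 - 36)/5) = -(-9525)*(-1 + (⅕)*(-179)) = -(-9525)*(-1 - 179/5) = -(-9525)*(-184)/5 = -1905*184 = -350520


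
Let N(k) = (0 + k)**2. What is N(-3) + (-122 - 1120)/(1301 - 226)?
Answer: 8433/1075 ≈ 7.8447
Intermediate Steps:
N(k) = k**2
N(-3) + (-122 - 1120)/(1301 - 226) = (-3)**2 + (-122 - 1120)/(1301 - 226) = 9 - 1242/1075 = 8433/1075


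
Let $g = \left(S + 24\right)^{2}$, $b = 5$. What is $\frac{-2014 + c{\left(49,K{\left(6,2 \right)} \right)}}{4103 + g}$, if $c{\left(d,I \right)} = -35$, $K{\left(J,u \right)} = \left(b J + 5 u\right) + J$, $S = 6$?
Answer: $- \frac{2049}{5003} \approx -0.40955$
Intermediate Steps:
$K{\left(J,u \right)} = 5 u + 6 J$ ($K{\left(J,u \right)} = \left(5 J + 5 u\right) + J = 5 u + 6 J$)
$g = 900$ ($g = \left(6 + 24\right)^{2} = 30^{2} = 900$)
$\frac{-2014 + c{\left(49,K{\left(6,2 \right)} \right)}}{4103 + g} = \frac{-2014 - 35}{4103 + 900} = - \frac{2049}{5003}$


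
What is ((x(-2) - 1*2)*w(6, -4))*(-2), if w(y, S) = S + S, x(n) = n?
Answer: -64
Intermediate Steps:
w(y, S) = 2*S
((x(-2) - 1*2)*w(6, -4))*(-2) = ((-2 - 1*2)*(2*(-4)))*(-2) = ((-2 - 2)*(-8))*(-2) = -4*(-8)*(-2) = 32*(-2) = -64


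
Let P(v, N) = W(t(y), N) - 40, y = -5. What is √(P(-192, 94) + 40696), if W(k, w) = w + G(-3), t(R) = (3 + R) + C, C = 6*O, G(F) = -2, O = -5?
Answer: 2*√10187 ≈ 201.86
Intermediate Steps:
C = -30 (C = 6*(-5) = -30)
t(R) = -27 + R (t(R) = (3 + R) - 30 = -27 + R)
W(k, w) = -2 + w (W(k, w) = w - 2 = -2 + w)
P(v, N) = -42 + N (P(v, N) = (-2 + N) - 40 = -42 + N)
√(P(-192, 94) + 40696) = √((-42 + 94) + 40696) = √(52 + 40696) = √40748 = 2*√10187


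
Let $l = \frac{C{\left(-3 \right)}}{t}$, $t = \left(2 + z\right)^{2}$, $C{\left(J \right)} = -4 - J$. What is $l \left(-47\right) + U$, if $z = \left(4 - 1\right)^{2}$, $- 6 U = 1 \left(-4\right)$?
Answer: $\frac{383}{363} \approx 1.0551$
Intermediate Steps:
$U = \frac{2}{3}$ ($U = - \frac{1 \left(-4\right)}{6} = \left(- \frac{1}{6}\right) \left(-4\right) = \frac{2}{3} \approx 0.66667$)
$z = 9$ ($z = 3^{2} = 9$)
$t = 121$ ($t = \left(2 + 9\right)^{2} = 11^{2} = 121$)
$l = - \frac{1}{121}$ ($l = \frac{-4 - -3}{121} = \left(-4 + 3\right) \frac{1}{121} = \left(-1\right) \frac{1}{121} = - \frac{1}{121} \approx -0.0082645$)
$l \left(-47\right) + U = \left(- \frac{1}{121}\right) \left(-47\right) + \frac{2}{3} = \frac{47}{121} + \frac{2}{3} = \frac{383}{363}$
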